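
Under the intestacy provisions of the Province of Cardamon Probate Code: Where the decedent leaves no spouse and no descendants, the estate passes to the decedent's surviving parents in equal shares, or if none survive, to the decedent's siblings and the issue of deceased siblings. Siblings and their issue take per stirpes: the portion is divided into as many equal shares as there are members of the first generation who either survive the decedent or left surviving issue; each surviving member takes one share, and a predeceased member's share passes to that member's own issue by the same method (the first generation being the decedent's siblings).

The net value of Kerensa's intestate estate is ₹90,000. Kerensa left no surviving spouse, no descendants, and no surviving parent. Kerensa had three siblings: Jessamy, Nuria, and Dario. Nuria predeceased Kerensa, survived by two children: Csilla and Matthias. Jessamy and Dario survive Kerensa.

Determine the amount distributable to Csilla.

The entire ₹90,000 passes to the siblings and their issue.
That amount (₹90,000) is divided into 3 shares of ₹30,000: Jessamy and Dario each take ₹30,000; Nuria's ₹30,000 share passes to Nuria's issue.
Nuria's share (₹30,000) is divided into 2 shares of ₹15,000: Csilla and Matthias each take ₹15,000.

Csilla receives ₹15,000.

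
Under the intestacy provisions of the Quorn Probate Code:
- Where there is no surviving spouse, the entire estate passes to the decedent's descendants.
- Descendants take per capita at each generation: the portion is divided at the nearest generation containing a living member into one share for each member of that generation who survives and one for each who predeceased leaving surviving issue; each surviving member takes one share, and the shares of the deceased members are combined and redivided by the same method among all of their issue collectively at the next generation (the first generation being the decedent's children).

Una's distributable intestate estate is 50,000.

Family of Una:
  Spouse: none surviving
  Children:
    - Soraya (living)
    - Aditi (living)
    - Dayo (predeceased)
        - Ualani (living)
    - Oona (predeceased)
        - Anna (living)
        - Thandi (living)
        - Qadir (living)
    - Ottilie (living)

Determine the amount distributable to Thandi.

The entire 50,000 passes to the descendants.
That amount (50,000) is divided at the children's generation into 5 shares of 10,000. Soraya, Aditi, and Ottilie each take 10,000. The 2 shares of the deceased (Dayo and Oona) are combined into a pool of 20,000.
That pool (20,000) is divided at the grandchildren's generation equally among Ualani, Anna, Thandi, and Qadir: 5,000 each.

Thandi receives 5,000.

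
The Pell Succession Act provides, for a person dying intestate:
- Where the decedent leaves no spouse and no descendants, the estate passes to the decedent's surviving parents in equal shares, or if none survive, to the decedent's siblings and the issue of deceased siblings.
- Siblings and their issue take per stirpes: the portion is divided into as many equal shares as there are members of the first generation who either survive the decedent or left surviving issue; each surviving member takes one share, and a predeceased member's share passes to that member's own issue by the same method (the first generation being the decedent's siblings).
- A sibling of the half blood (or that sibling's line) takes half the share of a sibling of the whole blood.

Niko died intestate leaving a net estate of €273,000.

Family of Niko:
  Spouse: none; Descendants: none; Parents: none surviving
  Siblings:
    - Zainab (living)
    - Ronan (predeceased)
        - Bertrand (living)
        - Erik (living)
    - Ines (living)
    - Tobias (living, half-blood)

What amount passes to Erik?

Erik receives €39,000.

The entire €273,000 passes to the siblings and their issue.
Counting each half-blood sibling's line as half a unit, there are 7/2 units in €273,000, so one unit is €78,000. Whole-blood lines (Zainab, Ronan, and Ines) take €78,000 each; half-blood lines (Tobias) take €39,000 each.
Ronan's share (€78,000) is divided into 2 shares of €39,000: Bertrand and Erik each take €39,000.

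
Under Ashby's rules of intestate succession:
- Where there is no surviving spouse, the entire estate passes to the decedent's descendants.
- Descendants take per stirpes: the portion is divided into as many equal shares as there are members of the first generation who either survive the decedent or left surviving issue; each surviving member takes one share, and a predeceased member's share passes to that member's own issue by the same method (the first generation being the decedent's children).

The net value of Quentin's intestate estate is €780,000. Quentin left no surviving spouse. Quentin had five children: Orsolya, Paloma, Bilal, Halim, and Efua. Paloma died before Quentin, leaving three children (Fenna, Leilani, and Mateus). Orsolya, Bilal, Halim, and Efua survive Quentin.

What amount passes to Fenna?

The entire €780,000 passes to the descendants.
That amount (€780,000) is divided into 5 shares of €156,000: Orsolya, Bilal, Halim, and Efua each take €156,000; Paloma's €156,000 share passes to Paloma's issue.
Paloma's share (€156,000) is divided into 3 shares of €52,000: Fenna, Leilani, and Mateus each take €52,000.

Fenna receives €52,000.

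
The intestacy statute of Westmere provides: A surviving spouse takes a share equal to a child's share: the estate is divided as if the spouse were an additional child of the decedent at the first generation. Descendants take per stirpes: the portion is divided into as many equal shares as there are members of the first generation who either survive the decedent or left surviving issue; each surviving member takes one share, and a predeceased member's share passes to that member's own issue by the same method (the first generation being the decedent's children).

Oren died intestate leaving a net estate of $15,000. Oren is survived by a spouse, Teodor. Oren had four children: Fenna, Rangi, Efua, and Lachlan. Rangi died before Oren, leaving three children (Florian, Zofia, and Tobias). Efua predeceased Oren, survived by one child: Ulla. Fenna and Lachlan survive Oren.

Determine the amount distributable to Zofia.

Zofia receives $1,000.

The spouse counts as an additional share at the children's level, so there are 5 primary shares of $3,000. Teodor takes one such share ($3,000).
The children's combined portion ($12,000) is divided into 4 shares of $3,000: Fenna and Lachlan each take $3,000; Rangi's $3,000 share passes to Rangi's issue; Efua's $3,000 share passes to Efua's issue.
Rangi's share ($3,000) is divided into 3 shares of $1,000: Florian, Zofia, and Tobias each take $1,000.
Efua's share ($3,000) passes entirely to Ulla.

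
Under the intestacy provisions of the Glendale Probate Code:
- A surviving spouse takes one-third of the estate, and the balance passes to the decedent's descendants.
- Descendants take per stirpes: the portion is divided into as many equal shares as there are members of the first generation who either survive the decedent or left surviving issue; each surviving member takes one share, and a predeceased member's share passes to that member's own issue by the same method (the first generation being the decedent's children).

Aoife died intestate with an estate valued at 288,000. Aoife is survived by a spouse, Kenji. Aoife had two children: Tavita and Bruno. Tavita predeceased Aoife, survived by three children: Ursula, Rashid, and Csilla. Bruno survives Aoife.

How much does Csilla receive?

Csilla receives 32,000.

Kenji takes one-third of 288,000 = 96,000. The remaining 192,000 passes to the descendants.
The descendants' portion (192,000) is divided into 2 shares of 96,000: Bruno takes 96,000; Tavita's 96,000 share passes to Tavita's issue.
Tavita's share (96,000) is divided into 3 shares of 32,000: Ursula, Rashid, and Csilla each take 32,000.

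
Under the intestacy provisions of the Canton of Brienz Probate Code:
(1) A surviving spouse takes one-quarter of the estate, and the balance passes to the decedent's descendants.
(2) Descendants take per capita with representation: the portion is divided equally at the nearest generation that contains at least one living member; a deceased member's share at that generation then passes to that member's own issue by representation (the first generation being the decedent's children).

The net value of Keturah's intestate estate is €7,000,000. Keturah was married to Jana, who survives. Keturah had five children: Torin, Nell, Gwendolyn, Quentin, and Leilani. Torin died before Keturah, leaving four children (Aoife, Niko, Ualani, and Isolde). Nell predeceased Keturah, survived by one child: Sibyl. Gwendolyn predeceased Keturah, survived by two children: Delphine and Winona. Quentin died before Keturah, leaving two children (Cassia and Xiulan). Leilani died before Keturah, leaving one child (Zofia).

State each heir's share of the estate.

Jana takes one-quarter of €7,000,000 = €1,750,000. The remaining €5,250,000 passes to the descendants.
No child survives, so the initial division is made at the grandchildren's generation.
The descendants' portion (€5,250,000) is divided into 10 shares of €525,000: Aoife, Niko, Ualani, Isolde, Sibyl, Delphine, Winona, Cassia, Xiulan, and Zofia each take €525,000.

Jana: €1,750,000; Aoife: €525,000; Niko: €525,000; Ualani: €525,000; Isolde: €525,000; Sibyl: €525,000; Delphine: €525,000; Winona: €525,000; Cassia: €525,000; Xiulan: €525,000; Zofia: €525,000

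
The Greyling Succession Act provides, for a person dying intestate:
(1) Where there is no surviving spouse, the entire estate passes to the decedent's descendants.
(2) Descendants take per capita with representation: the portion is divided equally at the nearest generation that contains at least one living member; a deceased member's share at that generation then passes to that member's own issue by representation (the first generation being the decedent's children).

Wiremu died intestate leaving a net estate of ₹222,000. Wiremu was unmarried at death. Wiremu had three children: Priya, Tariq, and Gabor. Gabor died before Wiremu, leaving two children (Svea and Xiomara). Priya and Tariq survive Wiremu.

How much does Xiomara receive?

The entire ₹222,000 passes to the descendants.
That amount (₹222,000) is divided into 3 shares of ₹74,000: Priya and Tariq each take ₹74,000; Gabor's ₹74,000 share passes to Gabor's issue.
Gabor's share (₹74,000) is divided into 2 shares of ₹37,000: Svea and Xiomara each take ₹37,000.

Xiomara receives ₹37,000.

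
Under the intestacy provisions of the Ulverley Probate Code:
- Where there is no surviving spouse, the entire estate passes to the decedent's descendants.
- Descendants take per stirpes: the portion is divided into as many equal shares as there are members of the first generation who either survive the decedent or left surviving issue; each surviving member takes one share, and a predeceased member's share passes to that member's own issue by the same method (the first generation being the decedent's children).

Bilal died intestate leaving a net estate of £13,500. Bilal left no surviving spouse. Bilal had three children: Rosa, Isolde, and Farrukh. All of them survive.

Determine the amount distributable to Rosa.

The entire £13,500 passes to the descendants.
That amount (£13,500) is divided into 3 shares of £4,500: Rosa, Isolde, and Farrukh each take £4,500.

Rosa receives £4,500.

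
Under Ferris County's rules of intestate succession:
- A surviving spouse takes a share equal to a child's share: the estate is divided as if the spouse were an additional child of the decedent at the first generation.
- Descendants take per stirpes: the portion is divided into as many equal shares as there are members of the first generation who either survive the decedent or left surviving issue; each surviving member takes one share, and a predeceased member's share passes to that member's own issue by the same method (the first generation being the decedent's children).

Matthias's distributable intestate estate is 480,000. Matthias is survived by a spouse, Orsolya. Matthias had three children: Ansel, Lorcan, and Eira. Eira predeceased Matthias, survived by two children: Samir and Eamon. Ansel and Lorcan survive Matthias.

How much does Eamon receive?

The spouse counts as an additional share at the children's level, so there are 4 primary shares of 120,000. Orsolya takes one such share (120,000).
The children's combined portion (360,000) is divided into 3 shares of 120,000: Ansel and Lorcan each take 120,000; Eira's 120,000 share passes to Eira's issue.
Eira's share (120,000) is divided into 2 shares of 60,000: Samir and Eamon each take 60,000.

Eamon receives 60,000.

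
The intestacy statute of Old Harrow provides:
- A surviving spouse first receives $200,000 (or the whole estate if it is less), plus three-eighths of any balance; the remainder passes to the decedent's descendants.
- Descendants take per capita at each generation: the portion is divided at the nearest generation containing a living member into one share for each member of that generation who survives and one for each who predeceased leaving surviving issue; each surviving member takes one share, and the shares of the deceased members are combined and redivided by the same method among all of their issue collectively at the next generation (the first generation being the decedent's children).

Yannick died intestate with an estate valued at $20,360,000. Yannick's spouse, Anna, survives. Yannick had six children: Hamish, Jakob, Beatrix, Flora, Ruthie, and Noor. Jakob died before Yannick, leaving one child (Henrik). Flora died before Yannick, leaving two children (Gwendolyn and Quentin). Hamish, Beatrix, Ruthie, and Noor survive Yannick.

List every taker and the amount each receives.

Anna first takes $200,000, leaving a balance of $20,160,000. Anna then takes three-eighths of the balance ($7,560,000), for a total of $7,760,000. The remaining $12,600,000 passes to the descendants.
The descendants' portion ($12,600,000) is divided at the children's generation into 6 shares of $2,100,000. Hamish, Beatrix, Ruthie, and Noor each take $2,100,000. The 2 shares of the deceased (Jakob and Flora) are combined into a pool of $4,200,000.
That pool ($4,200,000) is divided at the grandchildren's generation equally among Henrik, Gwendolyn, and Quentin: $1,400,000 each.

Anna: $7,760,000; Hamish: $2,100,000; Henrik: $1,400,000; Beatrix: $2,100,000; Gwendolyn: $1,400,000; Quentin: $1,400,000; Ruthie: $2,100,000; Noor: $2,100,000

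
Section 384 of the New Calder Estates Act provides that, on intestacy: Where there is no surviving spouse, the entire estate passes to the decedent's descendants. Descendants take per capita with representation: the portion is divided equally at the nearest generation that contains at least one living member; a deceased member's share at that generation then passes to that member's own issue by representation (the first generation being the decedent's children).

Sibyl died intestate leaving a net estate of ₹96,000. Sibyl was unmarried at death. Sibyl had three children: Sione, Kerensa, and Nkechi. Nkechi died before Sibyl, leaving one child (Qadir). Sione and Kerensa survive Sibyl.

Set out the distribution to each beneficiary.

The entire ₹96,000 passes to the descendants.
That amount (₹96,000) is divided into 3 shares of ₹32,000: Sione and Kerensa each take ₹32,000; Nkechi's ₹32,000 share passes to Nkechi's issue.
Nkechi's share (₹32,000) passes entirely to Qadir.

Sione: ₹32,000; Kerensa: ₹32,000; Qadir: ₹32,000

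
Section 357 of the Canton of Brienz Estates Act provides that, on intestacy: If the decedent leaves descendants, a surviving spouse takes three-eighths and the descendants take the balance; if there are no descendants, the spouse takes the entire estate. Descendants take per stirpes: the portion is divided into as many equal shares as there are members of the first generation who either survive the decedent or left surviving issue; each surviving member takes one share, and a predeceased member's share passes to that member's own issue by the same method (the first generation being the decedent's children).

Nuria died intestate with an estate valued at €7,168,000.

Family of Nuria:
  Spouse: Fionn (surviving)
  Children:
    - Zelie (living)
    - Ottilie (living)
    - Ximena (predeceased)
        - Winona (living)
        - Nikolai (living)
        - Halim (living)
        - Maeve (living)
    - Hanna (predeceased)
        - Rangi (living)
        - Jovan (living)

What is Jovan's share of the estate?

Jovan receives €560,000.

Fionn takes three-eighths of €7,168,000 = €2,688,000. The remaining €4,480,000 passes to the descendants.
The descendants' portion (€4,480,000) is divided into 4 shares of €1,120,000: Zelie and Ottilie each take €1,120,000; Ximena's €1,120,000 share passes to Ximena's issue; Hanna's €1,120,000 share passes to Hanna's issue.
Ximena's share (€1,120,000) is divided into 4 shares of €280,000: Winona, Nikolai, Halim, and Maeve each take €280,000.
Hanna's share (€1,120,000) is divided into 2 shares of €560,000: Rangi and Jovan each take €560,000.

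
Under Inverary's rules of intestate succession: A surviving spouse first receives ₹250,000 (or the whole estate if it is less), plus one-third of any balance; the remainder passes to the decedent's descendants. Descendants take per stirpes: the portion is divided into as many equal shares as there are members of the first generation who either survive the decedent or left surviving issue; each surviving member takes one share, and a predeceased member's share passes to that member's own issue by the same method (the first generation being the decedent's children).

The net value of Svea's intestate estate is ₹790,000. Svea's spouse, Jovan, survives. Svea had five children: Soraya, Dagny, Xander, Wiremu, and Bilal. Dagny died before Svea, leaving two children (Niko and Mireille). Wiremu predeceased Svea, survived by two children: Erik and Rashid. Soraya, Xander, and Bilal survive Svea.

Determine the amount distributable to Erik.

Erik receives ₹36,000.

Jovan first takes ₹250,000, leaving a balance of ₹540,000. Jovan then takes one-third of the balance (₹180,000), for a total of ₹430,000. The remaining ₹360,000 passes to the descendants.
The descendants' portion (₹360,000) is divided into 5 shares of ₹72,000: Soraya, Xander, and Bilal each take ₹72,000; Dagny's ₹72,000 share passes to Dagny's issue; Wiremu's ₹72,000 share passes to Wiremu's issue.
Dagny's share (₹72,000) is divided into 2 shares of ₹36,000: Niko and Mireille each take ₹36,000.
Wiremu's share (₹72,000) is divided into 2 shares of ₹36,000: Erik and Rashid each take ₹36,000.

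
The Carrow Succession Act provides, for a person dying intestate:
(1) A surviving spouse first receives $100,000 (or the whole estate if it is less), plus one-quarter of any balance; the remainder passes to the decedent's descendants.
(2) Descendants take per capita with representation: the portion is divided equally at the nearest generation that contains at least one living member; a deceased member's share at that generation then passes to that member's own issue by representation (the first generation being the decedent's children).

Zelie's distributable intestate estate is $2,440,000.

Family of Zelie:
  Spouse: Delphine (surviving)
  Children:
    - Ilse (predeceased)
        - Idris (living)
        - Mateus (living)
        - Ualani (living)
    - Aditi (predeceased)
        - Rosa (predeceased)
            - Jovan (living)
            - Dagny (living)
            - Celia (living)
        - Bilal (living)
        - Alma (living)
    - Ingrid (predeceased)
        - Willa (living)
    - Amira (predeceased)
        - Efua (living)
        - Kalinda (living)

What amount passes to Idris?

Idris receives $195,000.

Delphine first takes $100,000, leaving a balance of $2,340,000. Delphine then takes one-quarter of the balance ($585,000), for a total of $685,000. The remaining $1,755,000 passes to the descendants.
No child survives, so the initial division is made at the grandchildren's generation.
The descendants' portion ($1,755,000) is divided into 9 shares of $195,000: Idris, Mateus, Ualani, Bilal, Alma, Willa, Efua, and Kalinda each take $195,000; Rosa's $195,000 share passes to Rosa's issue.
Rosa's share ($195,000) is divided into 3 shares of $65,000: Jovan, Dagny, and Celia each take $65,000.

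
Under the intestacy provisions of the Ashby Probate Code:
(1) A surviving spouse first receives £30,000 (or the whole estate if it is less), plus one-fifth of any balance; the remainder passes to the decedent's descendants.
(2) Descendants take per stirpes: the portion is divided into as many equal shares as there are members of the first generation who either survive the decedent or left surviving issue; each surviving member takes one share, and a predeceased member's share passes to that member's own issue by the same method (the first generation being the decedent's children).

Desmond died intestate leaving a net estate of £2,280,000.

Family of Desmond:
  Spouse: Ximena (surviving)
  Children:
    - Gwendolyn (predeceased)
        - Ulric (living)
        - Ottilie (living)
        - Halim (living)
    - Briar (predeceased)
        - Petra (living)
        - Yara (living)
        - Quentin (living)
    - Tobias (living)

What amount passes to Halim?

Ximena first takes £30,000, leaving a balance of £2,250,000. Ximena then takes one-fifth of the balance (£450,000), for a total of £480,000. The remaining £1,800,000 passes to the descendants.
The descendants' portion (£1,800,000) is divided into 3 shares of £600,000: Tobias takes £600,000; Gwendolyn's £600,000 share passes to Gwendolyn's issue; Briar's £600,000 share passes to Briar's issue.
Gwendolyn's share (£600,000) is divided into 3 shares of £200,000: Ulric, Ottilie, and Halim each take £200,000.
Briar's share (£600,000) is divided into 3 shares of £200,000: Petra, Yara, and Quentin each take £200,000.

Halim receives £200,000.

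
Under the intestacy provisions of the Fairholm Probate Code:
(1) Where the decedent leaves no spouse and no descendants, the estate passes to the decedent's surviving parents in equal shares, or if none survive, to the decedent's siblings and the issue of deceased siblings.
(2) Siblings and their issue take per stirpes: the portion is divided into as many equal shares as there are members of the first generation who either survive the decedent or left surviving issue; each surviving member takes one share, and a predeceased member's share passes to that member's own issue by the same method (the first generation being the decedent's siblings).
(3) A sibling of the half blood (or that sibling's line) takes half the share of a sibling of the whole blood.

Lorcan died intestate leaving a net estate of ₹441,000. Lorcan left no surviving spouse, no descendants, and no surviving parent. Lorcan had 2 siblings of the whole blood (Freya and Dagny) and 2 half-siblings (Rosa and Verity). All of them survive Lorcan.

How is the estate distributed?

Freya: ₹147,000; Rosa: ₹73,500; Verity: ₹73,500; Dagny: ₹147,000

The entire ₹441,000 passes to the siblings and their issue.
Counting each half-blood sibling's line as half a unit, there are 3 units in ₹441,000, so one unit is ₹147,000. Whole-blood lines (Freya and Dagny) take ₹147,000 each; half-blood lines (Rosa and Verity) take ₹73,500 each.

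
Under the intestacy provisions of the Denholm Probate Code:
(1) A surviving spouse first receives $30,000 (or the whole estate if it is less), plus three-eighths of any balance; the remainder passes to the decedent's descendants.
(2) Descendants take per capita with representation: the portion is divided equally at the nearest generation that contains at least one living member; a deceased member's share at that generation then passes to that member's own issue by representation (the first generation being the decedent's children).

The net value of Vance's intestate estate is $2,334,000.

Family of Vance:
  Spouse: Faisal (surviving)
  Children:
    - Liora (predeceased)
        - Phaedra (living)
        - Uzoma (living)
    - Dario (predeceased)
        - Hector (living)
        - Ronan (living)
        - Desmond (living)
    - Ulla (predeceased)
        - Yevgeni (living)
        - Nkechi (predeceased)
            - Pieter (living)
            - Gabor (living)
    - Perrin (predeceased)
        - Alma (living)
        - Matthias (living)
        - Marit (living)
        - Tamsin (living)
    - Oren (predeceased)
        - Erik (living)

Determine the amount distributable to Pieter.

Pieter receives $60,000.

Faisal first takes $30,000, leaving a balance of $2,304,000. Faisal then takes three-eighths of the balance ($864,000), for a total of $894,000. The remaining $1,440,000 passes to the descendants.
No child survives, so the initial division is made at the grandchildren's generation.
The descendants' portion ($1,440,000) is divided into 12 shares of $120,000: Phaedra, Uzoma, Hector, Ronan, Desmond, Yevgeni, Alma, Matthias, Marit, Tamsin, and Erik each take $120,000; Nkechi's $120,000 share passes to Nkechi's issue.
Nkechi's share ($120,000) is divided into 2 shares of $60,000: Pieter and Gabor each take $60,000.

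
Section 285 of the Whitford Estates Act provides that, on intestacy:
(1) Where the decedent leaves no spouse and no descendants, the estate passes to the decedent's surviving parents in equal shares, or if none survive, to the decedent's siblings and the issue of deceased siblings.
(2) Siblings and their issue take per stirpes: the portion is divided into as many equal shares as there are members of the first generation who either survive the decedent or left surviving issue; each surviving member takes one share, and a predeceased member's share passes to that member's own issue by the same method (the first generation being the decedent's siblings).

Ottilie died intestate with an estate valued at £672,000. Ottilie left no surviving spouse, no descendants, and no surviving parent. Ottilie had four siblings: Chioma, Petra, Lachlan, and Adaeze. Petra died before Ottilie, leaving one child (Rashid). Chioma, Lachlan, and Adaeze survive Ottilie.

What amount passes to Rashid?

Rashid receives £168,000.

The entire £672,000 passes to the siblings and their issue.
That amount (£672,000) is divided into 4 shares of £168,000: Chioma, Lachlan, and Adaeze each take £168,000; Petra's £168,000 share passes to Petra's issue.
Petra's share (£168,000) passes entirely to Rashid.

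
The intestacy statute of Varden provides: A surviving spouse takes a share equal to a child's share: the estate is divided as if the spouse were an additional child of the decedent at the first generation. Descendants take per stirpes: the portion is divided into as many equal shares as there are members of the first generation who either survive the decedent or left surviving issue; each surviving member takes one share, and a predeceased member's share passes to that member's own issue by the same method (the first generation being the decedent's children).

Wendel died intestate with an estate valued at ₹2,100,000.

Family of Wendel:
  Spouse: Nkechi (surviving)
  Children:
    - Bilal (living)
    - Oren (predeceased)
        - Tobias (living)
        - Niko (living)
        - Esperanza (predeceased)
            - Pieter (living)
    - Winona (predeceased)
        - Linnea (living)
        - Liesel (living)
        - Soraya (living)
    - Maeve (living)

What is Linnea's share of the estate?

The spouse counts as an additional share at the children's level, so there are 5 primary shares of ₹420,000. Nkechi takes one such share (₹420,000).
The children's combined portion (₹1,680,000) is divided into 4 shares of ₹420,000: Bilal and Maeve each take ₹420,000; Oren's ₹420,000 share passes to Oren's issue; Winona's ₹420,000 share passes to Winona's issue.
Oren's share (₹420,000) is divided into 3 shares of ₹140,000: Tobias and Niko each take ₹140,000; Esperanza's ₹140,000 share passes to Esperanza's issue.
Esperanza's share (₹140,000) passes entirely to Pieter.
Winona's share (₹420,000) is divided into 3 shares of ₹140,000: Linnea, Liesel, and Soraya each take ₹140,000.

Linnea receives ₹140,000.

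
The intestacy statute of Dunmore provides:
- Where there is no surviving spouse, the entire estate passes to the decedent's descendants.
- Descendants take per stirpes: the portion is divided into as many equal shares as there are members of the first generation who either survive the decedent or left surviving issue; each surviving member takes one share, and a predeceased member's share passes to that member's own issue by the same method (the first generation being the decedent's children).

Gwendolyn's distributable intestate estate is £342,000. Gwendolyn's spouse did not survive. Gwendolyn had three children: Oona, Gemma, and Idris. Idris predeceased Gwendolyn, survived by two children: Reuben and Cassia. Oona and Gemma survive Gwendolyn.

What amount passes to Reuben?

Reuben receives £57,000.

The entire £342,000 passes to the descendants.
That amount (£342,000) is divided into 3 shares of £114,000: Oona and Gemma each take £114,000; Idris's £114,000 share passes to Idris's issue.
Idris's share (£114,000) is divided into 2 shares of £57,000: Reuben and Cassia each take £57,000.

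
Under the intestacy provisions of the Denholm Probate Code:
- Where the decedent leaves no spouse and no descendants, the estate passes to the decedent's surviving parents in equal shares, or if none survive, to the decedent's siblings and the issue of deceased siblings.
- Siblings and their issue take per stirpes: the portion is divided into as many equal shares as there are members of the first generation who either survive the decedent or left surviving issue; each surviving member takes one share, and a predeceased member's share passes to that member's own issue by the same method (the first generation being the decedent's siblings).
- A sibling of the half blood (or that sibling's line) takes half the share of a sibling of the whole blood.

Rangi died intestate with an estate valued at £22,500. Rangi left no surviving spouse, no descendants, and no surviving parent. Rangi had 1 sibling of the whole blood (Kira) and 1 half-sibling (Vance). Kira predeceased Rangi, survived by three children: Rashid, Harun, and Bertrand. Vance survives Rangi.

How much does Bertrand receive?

The entire £22,500 passes to the siblings and their issue.
Counting each half-blood sibling's line as half a unit, there are 3/2 units in £22,500, so one unit is £15,000. Whole-blood lines (Kira) take £15,000 each; half-blood lines (Vance) take £7,500 each.
Kira's share (£15,000) is divided into 3 shares of £5,000: Rashid, Harun, and Bertrand each take £5,000.

Bertrand receives £5,000.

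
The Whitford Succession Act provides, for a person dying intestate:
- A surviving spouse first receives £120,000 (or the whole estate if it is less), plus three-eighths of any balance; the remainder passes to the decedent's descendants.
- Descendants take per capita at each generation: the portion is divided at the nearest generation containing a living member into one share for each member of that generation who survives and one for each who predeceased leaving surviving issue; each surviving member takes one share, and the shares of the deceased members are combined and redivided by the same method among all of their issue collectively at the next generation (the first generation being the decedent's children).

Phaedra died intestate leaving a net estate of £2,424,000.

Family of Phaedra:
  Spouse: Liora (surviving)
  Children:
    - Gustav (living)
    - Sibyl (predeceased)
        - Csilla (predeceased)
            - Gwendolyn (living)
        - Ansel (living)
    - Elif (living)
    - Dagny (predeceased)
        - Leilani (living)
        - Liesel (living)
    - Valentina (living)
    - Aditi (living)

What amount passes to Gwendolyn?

Gwendolyn receives £120,000.

Liora first takes £120,000, leaving a balance of £2,304,000. Liora then takes three-eighths of the balance (£864,000), for a total of £984,000. The remaining £1,440,000 passes to the descendants.
The descendants' portion (£1,440,000) is divided at the children's generation into 6 shares of £240,000. Gustav, Elif, Valentina, and Aditi each take £240,000. The 2 shares of the deceased (Sibyl and Dagny) are combined into a pool of £480,000.
That pool (£480,000) is divided at the grandchildren's generation into 4 shares of £120,000. Ansel, Leilani, and Liesel each take £120,000. The remaining share for the deceased Csilla (£120,000) is carried to the next generation.
That pool (£120,000) passes entirely to Gwendolyn, the sole taker at the great-grandchildren's generation.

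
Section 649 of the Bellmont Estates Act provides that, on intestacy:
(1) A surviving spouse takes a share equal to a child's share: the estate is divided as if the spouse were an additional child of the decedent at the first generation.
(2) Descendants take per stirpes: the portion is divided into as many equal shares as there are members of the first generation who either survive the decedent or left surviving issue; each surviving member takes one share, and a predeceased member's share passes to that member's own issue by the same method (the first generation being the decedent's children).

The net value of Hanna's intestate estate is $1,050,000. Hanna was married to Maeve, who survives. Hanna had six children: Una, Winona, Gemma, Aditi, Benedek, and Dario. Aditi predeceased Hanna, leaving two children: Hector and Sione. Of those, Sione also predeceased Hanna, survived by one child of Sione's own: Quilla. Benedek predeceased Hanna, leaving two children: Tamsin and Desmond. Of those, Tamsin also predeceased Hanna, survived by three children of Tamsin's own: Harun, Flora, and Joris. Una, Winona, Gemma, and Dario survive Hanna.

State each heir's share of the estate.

Maeve: $150,000; Una: $150,000; Winona: $150,000; Gemma: $150,000; Hector: $75,000; Quilla: $75,000; Harun: $25,000; Flora: $25,000; Joris: $25,000; Desmond: $75,000; Dario: $150,000

The spouse counts as an additional share at the children's level, so there are 7 primary shares of $150,000. Maeve takes one such share ($150,000).
The children's combined portion ($900,000) is divided into 6 shares of $150,000: Una, Winona, Gemma, and Dario each take $150,000; Aditi's $150,000 share passes to Aditi's issue; Benedek's $150,000 share passes to Benedek's issue.
Aditi's share ($150,000) is divided into 2 shares of $75,000: Hector takes $75,000; Sione's $75,000 share passes to Sione's issue.
Sione's share ($75,000) passes entirely to Quilla.
Benedek's share ($150,000) is divided into 2 shares of $75,000: Desmond takes $75,000; Tamsin's $75,000 share passes to Tamsin's issue.
Tamsin's share ($75,000) is divided into 3 shares of $25,000: Harun, Flora, and Joris each take $25,000.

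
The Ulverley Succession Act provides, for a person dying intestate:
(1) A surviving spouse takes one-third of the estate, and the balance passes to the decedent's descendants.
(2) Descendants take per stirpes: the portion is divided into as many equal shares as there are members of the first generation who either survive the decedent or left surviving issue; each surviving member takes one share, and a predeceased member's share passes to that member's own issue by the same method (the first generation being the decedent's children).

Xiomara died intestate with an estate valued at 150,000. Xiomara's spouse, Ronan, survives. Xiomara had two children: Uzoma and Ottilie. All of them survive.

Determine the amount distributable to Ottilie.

Ottilie receives 50,000.

Ronan takes one-third of 150,000 = 50,000. The remaining 100,000 passes to the descendants.
The descendants' portion (100,000) is divided into 2 shares of 50,000: Uzoma and Ottilie each take 50,000.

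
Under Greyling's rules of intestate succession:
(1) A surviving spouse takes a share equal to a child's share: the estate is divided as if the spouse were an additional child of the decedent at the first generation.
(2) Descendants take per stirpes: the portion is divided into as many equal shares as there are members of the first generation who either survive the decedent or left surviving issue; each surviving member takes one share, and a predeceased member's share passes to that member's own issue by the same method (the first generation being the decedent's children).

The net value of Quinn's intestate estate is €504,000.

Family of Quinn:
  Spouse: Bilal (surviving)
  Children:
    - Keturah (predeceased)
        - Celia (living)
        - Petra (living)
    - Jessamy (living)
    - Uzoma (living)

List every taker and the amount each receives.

Bilal: €126,000; Celia: €63,000; Petra: €63,000; Jessamy: €126,000; Uzoma: €126,000

The spouse counts as an additional share at the children's level, so there are 4 primary shares of €126,000. Bilal takes one such share (€126,000).
The children's combined portion (€378,000) is divided into 3 shares of €126,000: Jessamy and Uzoma each take €126,000; Keturah's €126,000 share passes to Keturah's issue.
Keturah's share (€126,000) is divided into 2 shares of €63,000: Celia and Petra each take €63,000.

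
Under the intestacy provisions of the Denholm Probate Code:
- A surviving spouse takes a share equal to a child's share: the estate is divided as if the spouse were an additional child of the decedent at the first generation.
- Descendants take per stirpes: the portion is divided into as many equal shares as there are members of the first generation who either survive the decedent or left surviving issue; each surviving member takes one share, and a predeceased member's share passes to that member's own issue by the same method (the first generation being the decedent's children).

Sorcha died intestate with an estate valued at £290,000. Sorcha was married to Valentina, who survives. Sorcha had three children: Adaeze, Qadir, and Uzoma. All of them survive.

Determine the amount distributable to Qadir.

The spouse counts as an additional share at the children's level, so there are 4 primary shares of £72,500. Valentina takes one such share (£72,500).
The children's combined portion (£217,500) is divided into 3 shares of £72,500: Adaeze, Qadir, and Uzoma each take £72,500.

Qadir receives £72,500.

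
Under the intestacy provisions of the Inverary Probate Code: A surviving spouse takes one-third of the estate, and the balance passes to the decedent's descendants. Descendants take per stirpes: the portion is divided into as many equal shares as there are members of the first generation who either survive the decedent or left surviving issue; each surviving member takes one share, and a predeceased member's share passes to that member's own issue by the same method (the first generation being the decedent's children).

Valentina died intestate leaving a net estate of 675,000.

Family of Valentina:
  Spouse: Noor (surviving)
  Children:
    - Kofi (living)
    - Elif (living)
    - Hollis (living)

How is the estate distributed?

Noor takes one-third of 675,000 = 225,000. The remaining 450,000 passes to the descendants.
The descendants' portion (450,000) is divided into 3 shares of 150,000: Kofi, Elif, and Hollis each take 150,000.

Noor: 225,000; Kofi: 150,000; Elif: 150,000; Hollis: 150,000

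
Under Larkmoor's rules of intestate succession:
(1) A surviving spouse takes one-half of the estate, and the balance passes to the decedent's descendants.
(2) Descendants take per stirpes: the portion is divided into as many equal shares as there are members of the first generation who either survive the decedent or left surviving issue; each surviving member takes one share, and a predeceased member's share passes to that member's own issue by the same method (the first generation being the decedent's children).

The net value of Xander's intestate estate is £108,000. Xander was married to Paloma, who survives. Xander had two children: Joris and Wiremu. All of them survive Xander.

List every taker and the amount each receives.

Paloma takes one-half of £108,000 = £54,000. The remaining £54,000 passes to the descendants.
The descendants' portion (£54,000) is divided into 2 shares of £27,000: Joris and Wiremu each take £27,000.

Paloma: £54,000; Joris: £27,000; Wiremu: £27,000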